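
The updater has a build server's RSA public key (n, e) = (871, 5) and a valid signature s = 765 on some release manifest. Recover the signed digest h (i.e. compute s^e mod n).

s^2 ≡ 765^2 = 585225 ≡ 784
s^4 ≡ 784^2 = 614656 ≡ 601
5 = 4 + 1, so s^5 ≡ 601·765 ≡ 748 (mod 871)

748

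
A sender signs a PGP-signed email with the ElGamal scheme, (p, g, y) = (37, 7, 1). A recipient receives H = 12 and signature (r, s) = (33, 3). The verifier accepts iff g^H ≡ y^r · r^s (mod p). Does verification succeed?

Left side g^H mod p:
7^2 = 49 ≡ 12
7^4 ≡ 12^2 = 144 ≡ 33
7^8 ≡ 33^2 = 1089 ≡ 16
12 = 8 + 4, so 7^12 ≡ 16·33 ≡ 10 (mod 37)
Right side y^r · r^s mod p:
1^2 = 1
1^4 ≡ 1^2 = 1
1^8 ≡ 1^2 = 1
1^16 ≡ 1^2 = 1
1^32 ≡ 1^2 = 1
33 = 32 + 1, so 1^33 ≡ 1·1 ≡ 1 (mod 37)
33^2 = 1089 ≡ 16
3 = 2 + 1, so 33^3 ≡ 16·33 ≡ 10 (mod 37)
1·10 = 10 ≡ 10 (mod 37)
10 ≡ 10 (mod 37), so the signature is genuine.

passes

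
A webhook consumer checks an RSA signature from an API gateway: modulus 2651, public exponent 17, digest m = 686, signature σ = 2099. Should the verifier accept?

accept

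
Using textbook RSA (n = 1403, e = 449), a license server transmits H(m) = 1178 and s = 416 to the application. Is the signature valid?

invalid

Squares mod 1403: s^1≡416, s^2≡487, s^4≡62, s^8≡1038, s^16≡1343, s^32≡794, s^64≡489, s^128≡611, s^256≡123
449 = 256 + 128 + 64 + 1, so s^449 ≡ 123·611·489·416 ≡ 1087 (mod 1403)
s^449 mod 1403 = 1087, but H(m) = 1178.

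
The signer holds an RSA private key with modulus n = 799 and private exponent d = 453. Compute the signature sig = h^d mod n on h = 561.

h^2 ≡ 561^2 = 314721 ≡ 714
h^4 ≡ 714^2 = 509796 ≡ 34
h^8 ≡ 34^2 = 1156 ≡ 357
h^16 ≡ 357^2 = 127449 ≡ 408
h^32 ≡ 408^2 = 166464 ≡ 272
h^64 ≡ 272^2 = 73984 ≡ 476
h^128 ≡ 476^2 = 226576 ≡ 459
h^256 ≡ 459^2 = 210681 ≡ 544
453 = 256 + 128 + 64 + 4 + 1, so h^453 ≡ 544·459·476·34·561 ≡ 391 (mod 799)

391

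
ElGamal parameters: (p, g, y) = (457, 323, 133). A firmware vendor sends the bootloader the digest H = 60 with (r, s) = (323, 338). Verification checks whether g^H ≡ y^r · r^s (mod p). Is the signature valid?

Left side g^H mod p:
323^60 mod 457 = 1
Right side y^r · r^s mod p:
133^323 mod 457 = 323
323^338 mod 457 = 133
323·133 = 42959 ≡ 1 (mod 457)
1 ≡ 1 (mod 457), so the signature is genuine.

valid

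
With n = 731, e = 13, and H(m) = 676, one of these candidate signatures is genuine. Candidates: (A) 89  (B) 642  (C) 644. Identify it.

Candidate A: Squares mod 731: 89^1≡89, 89^2≡611, 89^4≡511, 89^8≡154; 13 = 8 + 4 + 1, so 89^13 ≡ 154·511·89 ≡ 55 (mod 731)
Candidate B: Squares mod 731: 642^1≡642, 642^2≡611, 642^4≡511, 642^8≡154; 13 = 8 + 4 + 1, so 642^13 ≡ 154·511·642 ≡ 676 (mod 731)
  → matches H(m) = 676
Candidate C: Squares mod 731: 644^1≡644, 644^2≡259, 644^4≡560, 644^8≡1; 13 = 8 + 4 + 1, so 644^13 ≡ 1·560·644 ≡ 257 (mod 731)

B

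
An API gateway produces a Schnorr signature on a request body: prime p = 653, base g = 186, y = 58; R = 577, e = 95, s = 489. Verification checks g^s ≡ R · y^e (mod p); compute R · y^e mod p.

1

Squares mod 653: 58^1≡58, 58^2≡99, 58^4≡6, 58^8≡36, 58^16≡643, 58^32≡100, 58^64≡205
95 = 64 + 16 + 8 + 4 + 2 + 1, so 58^95 ≡ 205·643·36·6·99·58 ≡ 421 (mod 653)
R · y^e ≡ 577·421 = 242917 ≡ 1 (mod 653)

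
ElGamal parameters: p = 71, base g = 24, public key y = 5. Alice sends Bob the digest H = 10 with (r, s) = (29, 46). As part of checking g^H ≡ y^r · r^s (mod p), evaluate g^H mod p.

24^10 mod 71 = 37

37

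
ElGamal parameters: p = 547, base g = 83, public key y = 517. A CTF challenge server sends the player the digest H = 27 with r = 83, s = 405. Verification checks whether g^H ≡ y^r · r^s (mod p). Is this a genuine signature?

Left side g^H mod p:
83^2 = 6889 ≡ 325
83^4 ≡ 325^2 = 105625 ≡ 54
83^8 ≡ 54^2 = 2916 ≡ 181
83^16 ≡ 181^2 = 32761 ≡ 488
27 = 16 + 8 + 2 + 1, so 83^27 ≡ 488·181·325·83 ≡ 38 (mod 547)
Right side y^r · r^s mod p:
517^2 = 267289 ≡ 353
517^4 ≡ 353^2 = 124609 ≡ 440
517^8 ≡ 440^2 = 193600 ≡ 509
517^16 ≡ 509^2 = 259081 ≡ 350
517^32 ≡ 350^2 = 122500 ≡ 519
517^64 ≡ 519^2 = 269361 ≡ 237
83 = 64 + 16 + 2 + 1, so 517^83 ≡ 237·350·353·517 ≡ 475 (mod 547)
83^2 = 6889 ≡ 325
83^4 ≡ 325^2 = 105625 ≡ 54
83^8 ≡ 54^2 = 2916 ≡ 181
83^16 ≡ 181^2 = 32761 ≡ 488
83^32 ≡ 488^2 = 238144 ≡ 199
83^64 ≡ 199^2 = 39601 ≡ 217
83^128 ≡ 217^2 = 47089 ≡ 47
83^256 ≡ 47^2 = 2209 ≡ 21
405 = 256 + 128 + 16 + 4 + 1, so 83^405 ≡ 21·47·488·54·83 ≡ 197 (mod 547)
475·197 = 93575 ≡ 38 (mod 547)
38 ≡ 38 (mod 547), so the signature is genuine.

genuine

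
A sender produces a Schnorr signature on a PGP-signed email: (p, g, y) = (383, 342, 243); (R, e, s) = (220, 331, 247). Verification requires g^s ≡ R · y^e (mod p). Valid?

g^s mod p:
Squares mod 383: 342^1≡342, 342^2≡149, 342^4≡370, 342^8≡169, 342^16≡219, 342^32≡86, 342^64≡119, 342^128≡373
247 = 128 + 64 + 32 + 16 + 4 + 2 + 1, so 342^247 ≡ 373·119·86·219·370·149·342 ≡ 216 (mod 383)
R · y^e mod p:
Squares mod 383: 243^1≡243, 243^2≡67, 243^4≡276, 243^8≡342, 243^16≡149, 243^32≡370, 243^64≡169, 243^128≡219, 243^256≡86
331 = 256 + 64 + 8 + 2 + 1, so 243^331 ≡ 86·169·342·67·243 ≡ 189 (mod 383)
220·189 = 41580 ≡ 216 (mod 383)
216 ≡ 216 (mod 383); signature holds.

yes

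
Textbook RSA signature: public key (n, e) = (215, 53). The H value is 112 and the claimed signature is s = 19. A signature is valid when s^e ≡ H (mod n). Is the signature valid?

s^2 ≡ 19^2 = 361 ≡ 146
s^4 ≡ 146^2 = 21316 ≡ 31
s^8 ≡ 31^2 = 961 ≡ 101
s^16 ≡ 101^2 = 10201 ≡ 96
s^32 ≡ 96^2 = 9216 ≡ 186
53 = 32 + 16 + 4 + 1, so s^53 ≡ 186·96·31·19 ≡ 29 (mod 215)
The recovered value 29 does not match the digest 112.

invalid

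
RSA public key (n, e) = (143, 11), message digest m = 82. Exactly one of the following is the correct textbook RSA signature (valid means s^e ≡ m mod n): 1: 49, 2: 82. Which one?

1

Candidate 1: Squares mod 143: 49^1≡49, 49^2≡113, 49^4≡42, 49^8≡48; 11 = 8 + 2 + 1, so 49^11 ≡ 48·113·49 ≡ 82 (mod 143)
  → matches m = 82
Candidate 2: Squares mod 143: 82^1≡82, 82^2≡3, 82^4≡9, 82^8≡81; 11 = 8 + 2 + 1, so 82^11 ≡ 81·3·82 ≡ 49 (mod 143)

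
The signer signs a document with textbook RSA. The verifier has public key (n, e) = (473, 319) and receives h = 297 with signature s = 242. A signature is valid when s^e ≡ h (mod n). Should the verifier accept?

accept

Squares mod 473: s^1≡242, s^2≡385, s^4≡176, s^8≡231, s^16≡385, s^32≡176, s^64≡231, s^128≡385, s^256≡176
319 = 256 + 32 + 16 + 8 + 4 + 2 + 1, so s^319 ≡ 176·176·385·231·176·385·242 ≡ 297 (mod 473)
Since 297 equals the digest 297, verification succeeds.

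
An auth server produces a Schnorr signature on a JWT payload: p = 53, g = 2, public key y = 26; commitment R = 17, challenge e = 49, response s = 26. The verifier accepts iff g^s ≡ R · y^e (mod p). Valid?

g^s mod p:
Squares mod 53: 2^1≡2, 2^2≡4, 2^4≡16, 2^8≡44, 2^16≡28
26 = 16 + 8 + 2, so 2^26 ≡ 28·44·4 ≡ 52 (mod 53)
R · y^e mod p:
Squares mod 53: 26^1≡26, 26^2≡40, 26^4≡10, 26^8≡47, 26^16≡36, 26^32≡24
49 = 32 + 16 + 1, so 26^49 ≡ 24·36·26 ≡ 45 (mod 53)
17·45 = 765 ≡ 23 (mod 53)
52 ≠ 23; the check fails.

no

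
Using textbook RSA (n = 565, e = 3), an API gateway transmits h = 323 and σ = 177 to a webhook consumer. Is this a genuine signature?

σ^2 ≡ 177^2 = 31329 ≡ 254
3 = 2 + 1, so σ^3 ≡ 254·177 ≡ 323 (mod 565)
Since 323 equals the digest 323, verification succeeds.

genuine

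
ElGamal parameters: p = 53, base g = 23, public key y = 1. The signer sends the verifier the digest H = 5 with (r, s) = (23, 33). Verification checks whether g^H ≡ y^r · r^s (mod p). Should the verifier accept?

accept

Left side g^H mod p:
23^2 = 529 ≡ 52
23^4 ≡ 52^2 = 2704 ≡ 1
5 = 4 + 1, so 23^5 ≡ 1·23 ≡ 23 (mod 53)
Right side y^r · r^s mod p:
1^2 = 1
1^4 ≡ 1^2 = 1
1^8 ≡ 1^2 = 1
1^16 ≡ 1^2 = 1
23 = 16 + 4 + 2 + 1, so 1^23 ≡ 1·1·1·1 ≡ 1 (mod 53)
23^2 = 529 ≡ 52
23^4 ≡ 52^2 = 2704 ≡ 1
23^8 ≡ 1^2 = 1
23^16 ≡ 1^2 = 1
23^32 ≡ 1^2 = 1
33 = 32 + 1, so 23^33 ≡ 1·23 ≡ 23 (mod 53)
1·23 = 23 ≡ 23 (mod 53)
23 ≡ 23 (mod 53), so the signature is genuine.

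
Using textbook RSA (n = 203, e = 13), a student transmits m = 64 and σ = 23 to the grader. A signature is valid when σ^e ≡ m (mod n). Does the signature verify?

does not verify

Squares mod 203: σ^1≡23, σ^2≡123, σ^4≡107, σ^8≡81
13 = 8 + 4 + 1, so σ^13 ≡ 81·107·23 ≡ 198 (mod 203)
198 ≠ 64, so verification fails.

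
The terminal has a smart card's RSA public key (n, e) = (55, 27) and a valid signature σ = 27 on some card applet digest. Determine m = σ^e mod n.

3

σ^2 ≡ 27^2 = 729 ≡ 14
σ^4 ≡ 14^2 = 196 ≡ 31
σ^8 ≡ 31^2 = 961 ≡ 26
σ^16 ≡ 26^2 = 676 ≡ 16
27 = 16 + 8 + 2 + 1, so σ^27 ≡ 16·26·14·27 ≡ 3 (mod 55)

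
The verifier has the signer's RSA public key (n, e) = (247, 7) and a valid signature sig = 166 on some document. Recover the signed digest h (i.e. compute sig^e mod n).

231

Squares mod 247: sig^1≡166, sig^2≡139, sig^4≡55
7 = 4 + 2 + 1, so sig^7 ≡ 55·139·166 ≡ 231 (mod 247)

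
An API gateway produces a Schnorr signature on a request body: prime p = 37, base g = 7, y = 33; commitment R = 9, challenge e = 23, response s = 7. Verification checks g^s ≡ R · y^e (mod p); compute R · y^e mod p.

34

33^2 = 1089 ≡ 16
33^4 ≡ 16^2 = 256 ≡ 34
33^8 ≡ 34^2 = 1156 ≡ 9
33^16 ≡ 9^2 = 81 ≡ 7
23 = 16 + 4 + 2 + 1, so 33^23 ≡ 7·34·16·33 ≡ 12 (mod 37)
R · y^e ≡ 9·12 = 108 ≡ 34 (mod 37)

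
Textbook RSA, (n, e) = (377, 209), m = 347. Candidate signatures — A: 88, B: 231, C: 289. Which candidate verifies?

C

Candidate A: Squares mod 377: 88^1≡88, 88^2≡204, 88^4≡146, 88^8≡204, 88^16≡146, 88^32≡204, 88^64≡146, 88^128≡204; 209 = 128 + 64 + 16 + 1, so 88^209 ≡ 204·146·146·88 ≡ 30 (mod 377)
Candidate B: Squares mod 377: 231^1≡231, 231^2≡204, 231^4≡146, 231^8≡204, 231^16≡146, 231^32≡204, 231^64≡146, 231^128≡204; 209 = 128 + 64 + 16 + 1, so 231^209 ≡ 204·146·146·231 ≡ 173 (mod 377)
Candidate C: Squares mod 377: 289^1≡289, 289^2≡204, 289^4≡146, 289^8≡204, 289^16≡146, 289^32≡204, 289^64≡146, 289^128≡204; 209 = 128 + 64 + 16 + 1, so 289^209 ≡ 204·146·146·289 ≡ 347 (mod 377)
  → matches m = 347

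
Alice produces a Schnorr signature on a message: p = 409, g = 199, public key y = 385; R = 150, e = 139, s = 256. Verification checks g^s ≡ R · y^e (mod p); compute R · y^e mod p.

363

385^2 = 148225 ≡ 167
385^4 ≡ 167^2 = 27889 ≡ 77
385^8 ≡ 77^2 = 5929 ≡ 203
385^16 ≡ 203^2 = 41209 ≡ 309
385^32 ≡ 309^2 = 95481 ≡ 184
385^64 ≡ 184^2 = 33856 ≡ 318
385^128 ≡ 318^2 = 101124 ≡ 101
139 = 128 + 8 + 2 + 1, so 385^139 ≡ 101·203·167·385 ≡ 256 (mod 409)
R · y^e ≡ 150·256 = 38400 ≡ 363 (mod 409)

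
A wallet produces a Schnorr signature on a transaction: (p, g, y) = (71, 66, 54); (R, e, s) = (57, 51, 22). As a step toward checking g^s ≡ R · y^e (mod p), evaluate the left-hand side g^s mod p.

25

66^2 = 4356 ≡ 25
66^4 ≡ 25^2 = 625 ≡ 57
66^8 ≡ 57^2 = 3249 ≡ 54
66^16 ≡ 54^2 = 2916 ≡ 5
22 = 16 + 4 + 2, so 66^22 ≡ 5·57·25 ≡ 25 (mod 71)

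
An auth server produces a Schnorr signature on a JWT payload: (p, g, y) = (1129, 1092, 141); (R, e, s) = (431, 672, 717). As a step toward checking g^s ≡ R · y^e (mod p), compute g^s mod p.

804

1092^2 = 1192464 ≡ 240
1092^4 ≡ 240^2 = 57600 ≡ 21
1092^8 ≡ 21^2 = 441
1092^16 ≡ 441^2 = 194481 ≡ 293
1092^32 ≡ 293^2 = 85849 ≡ 45
1092^64 ≡ 45^2 = 2025 ≡ 896
1092^128 ≡ 896^2 = 802816 ≡ 97
1092^256 ≡ 97^2 = 9409 ≡ 377
1092^512 ≡ 377^2 = 142129 ≡ 1004
717 = 512 + 128 + 64 + 8 + 4 + 1, so 1092^717 ≡ 1004·97·896·441·21·1092 ≡ 804 (mod 1129)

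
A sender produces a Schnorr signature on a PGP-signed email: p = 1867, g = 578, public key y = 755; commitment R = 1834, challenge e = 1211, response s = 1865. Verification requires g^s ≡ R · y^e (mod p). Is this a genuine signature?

g^s mod p:
578^2 = 334084 ≡ 1758
578^4 ≡ 1758^2 = 3090564 ≡ 679
578^8 ≡ 679^2 = 461041 ≡ 1759
578^16 ≡ 1759^2 = 3094081 ≡ 462
578^32 ≡ 462^2 = 213444 ≡ 606
578^64 ≡ 606^2 = 367236 ≡ 1304
578^128 ≡ 1304^2 = 1700416 ≡ 1446
578^256 ≡ 1446^2 = 2090916 ≡ 1743
578^512 ≡ 1743^2 = 3038049 ≡ 440
578^1024 ≡ 440^2 = 193600 ≡ 1299
1865 = 1024 + 512 + 256 + 64 + 8 + 1, so 578^1865 ≡ 1299·440·1743·1304·1759·578 ≡ 1502 (mod 1867)
R · y^e mod p:
755^2 = 570025 ≡ 590
755^4 ≡ 590^2 = 348100 ≡ 838
755^8 ≡ 838^2 = 702244 ≡ 252
755^16 ≡ 252^2 = 63504 ≡ 26
755^32 ≡ 26^2 = 676
755^64 ≡ 676^2 = 456976 ≡ 1428
755^128 ≡ 1428^2 = 2039184 ≡ 420
755^256 ≡ 420^2 = 176400 ≡ 902
755^512 ≡ 902^2 = 813604 ≡ 1459
755^1024 ≡ 1459^2 = 2128681 ≡ 301
1211 = 1024 + 128 + 32 + 16 + 8 + 2 + 1, so 755^1211 ≡ 301·420·676·26·252·590·755 ≡ 1783 (mod 1867)
1834·1783 = 3270022 ≡ 905 (mod 1867)
1502 ≠ 905; the check fails.

forged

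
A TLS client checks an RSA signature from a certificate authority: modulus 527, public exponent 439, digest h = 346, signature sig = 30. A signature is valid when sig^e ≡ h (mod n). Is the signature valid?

sig^439 mod 527 = 123
The recovered value 123 does not match the digest 346.

invalid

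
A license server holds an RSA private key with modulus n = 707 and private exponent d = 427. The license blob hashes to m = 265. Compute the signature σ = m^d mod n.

Squares mod 707: m^1≡265, m^2≡232, m^4≡92, m^8≡687, m^16≡400, m^32≡218, m^64≡155, m^128≡694, m^256≡169
427 = 256 + 128 + 32 + 8 + 2 + 1, so m^427 ≡ 169·694·218·687·232·265 ≡ 104 (mod 707)

104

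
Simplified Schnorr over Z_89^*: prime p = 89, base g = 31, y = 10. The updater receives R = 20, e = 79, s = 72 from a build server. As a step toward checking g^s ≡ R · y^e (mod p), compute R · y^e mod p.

4

10^79 mod 89 = 18
R · y^e ≡ 20·18 = 360 ≡ 4 (mod 89)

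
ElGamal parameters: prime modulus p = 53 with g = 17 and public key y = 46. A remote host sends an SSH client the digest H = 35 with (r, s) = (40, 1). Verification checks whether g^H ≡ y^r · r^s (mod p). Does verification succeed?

passes

Left side g^H mod p:
17^2 = 289 ≡ 24
17^4 ≡ 24^2 = 576 ≡ 46
17^8 ≡ 46^2 = 2116 ≡ 49
17^16 ≡ 49^2 = 2401 ≡ 16
17^32 ≡ 16^2 = 256 ≡ 44
35 = 32 + 2 + 1, so 17^35 ≡ 44·24·17 ≡ 38 (mod 53)
Right side y^r · r^s mod p:
46^2 = 2116 ≡ 49
46^4 ≡ 49^2 = 2401 ≡ 16
46^8 ≡ 16^2 = 256 ≡ 44
46^16 ≡ 44^2 = 1936 ≡ 28
46^32 ≡ 28^2 = 784 ≡ 42
40 = 32 + 8, so 46^40 ≡ 42·44 ≡ 46 (mod 53)
40^1 mod 53 = 40
46·40 = 1840 ≡ 38 (mod 53)
38 ≡ 38 (mod 53), so the signature is genuine.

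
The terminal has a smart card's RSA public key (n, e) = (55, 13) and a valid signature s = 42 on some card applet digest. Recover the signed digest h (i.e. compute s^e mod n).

Squares mod 55: s^1≡42, s^2≡4, s^4≡16, s^8≡36
13 = 8 + 4 + 1, so s^13 ≡ 36·16·42 ≡ 47 (mod 55)

47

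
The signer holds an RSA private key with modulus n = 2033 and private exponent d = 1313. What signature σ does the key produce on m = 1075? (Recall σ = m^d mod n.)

m^2 ≡ 1075^2 = 1155625 ≡ 881
m^4 ≡ 881^2 = 776161 ≡ 1588
m^8 ≡ 1588^2 = 2521744 ≡ 824
m^16 ≡ 824^2 = 678976 ≡ 1987
m^32 ≡ 1987^2 = 3948169 ≡ 83
m^64 ≡ 83^2 = 6889 ≡ 790
m^128 ≡ 790^2 = 624100 ≡ 2002
m^256 ≡ 2002^2 = 4008004 ≡ 961
m^512 ≡ 961^2 = 923521 ≡ 539
m^1024 ≡ 539^2 = 290521 ≡ 1835
1313 = 1024 + 256 + 32 + 1, so m^1313 ≡ 1835·961·83·1075 ≡ 2021 (mod 2033)

2021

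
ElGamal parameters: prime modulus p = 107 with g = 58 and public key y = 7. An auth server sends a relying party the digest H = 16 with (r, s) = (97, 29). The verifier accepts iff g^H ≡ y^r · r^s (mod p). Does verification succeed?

passes

Left side g^H mod p:
58^2 = 3364 ≡ 47
58^4 ≡ 47^2 = 2209 ≡ 69
58^8 ≡ 69^2 = 4761 ≡ 53
58^16 ≡ 53^2 = 2809 ≡ 27
Right side y^r · r^s mod p:
7^2 = 49
7^4 ≡ 49^2 = 2401 ≡ 47
7^8 ≡ 47^2 = 2209 ≡ 69
7^16 ≡ 69^2 = 4761 ≡ 53
7^32 ≡ 53^2 = 2809 ≡ 27
7^64 ≡ 27^2 = 729 ≡ 87
97 = 64 + 32 + 1, so 7^97 ≡ 87·27·7 ≡ 72 (mod 107)
97^2 = 9409 ≡ 100
97^4 ≡ 100^2 = 10000 ≡ 49
97^8 ≡ 49^2 = 2401 ≡ 47
97^16 ≡ 47^2 = 2209 ≡ 69
29 = 16 + 8 + 4 + 1, so 97^29 ≡ 69·47·49·97 ≡ 94 (mod 107)
72·94 = 6768 ≡ 27 (mod 107)
27 ≡ 27 (mod 107), so the signature is genuine.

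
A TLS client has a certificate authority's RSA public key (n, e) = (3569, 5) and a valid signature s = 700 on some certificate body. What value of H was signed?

s^2 ≡ 700^2 = 490000 ≡ 1047
s^4 ≡ 1047^2 = 1096209 ≡ 526
5 = 4 + 1, so s^5 ≡ 526·700 ≡ 593 (mod 3569)

593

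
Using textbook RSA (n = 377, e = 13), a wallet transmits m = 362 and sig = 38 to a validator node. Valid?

sig^2 ≡ 38^2 = 1444 ≡ 313
sig^4 ≡ 313^2 = 97969 ≡ 326
sig^8 ≡ 326^2 = 106276 ≡ 339
13 = 8 + 4 + 1, so sig^13 ≡ 339·326·38 ≡ 129 (mod 377)
129 ≠ 362, so verification fails.

no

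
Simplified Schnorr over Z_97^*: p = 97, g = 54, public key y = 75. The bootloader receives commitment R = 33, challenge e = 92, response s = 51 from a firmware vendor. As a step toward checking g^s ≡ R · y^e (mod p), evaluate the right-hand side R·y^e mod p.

33

75^92 mod 97 = 1
R · y^e ≡ 33·1 = 33 ≡ 33 (mod 97)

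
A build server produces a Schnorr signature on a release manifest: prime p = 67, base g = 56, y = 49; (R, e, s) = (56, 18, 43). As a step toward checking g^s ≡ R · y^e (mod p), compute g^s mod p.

21

56^2 = 3136 ≡ 54
56^4 ≡ 54^2 = 2916 ≡ 35
56^8 ≡ 35^2 = 1225 ≡ 19
56^16 ≡ 19^2 = 361 ≡ 26
56^32 ≡ 26^2 = 676 ≡ 6
43 = 32 + 8 + 2 + 1, so 56^43 ≡ 6·19·54·56 ≡ 21 (mod 67)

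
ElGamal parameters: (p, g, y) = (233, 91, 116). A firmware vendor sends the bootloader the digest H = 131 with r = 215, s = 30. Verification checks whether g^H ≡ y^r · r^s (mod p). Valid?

Left side g^H mod p:
91^2 = 8281 ≡ 126
91^4 ≡ 126^2 = 15876 ≡ 32
91^8 ≡ 32^2 = 1024 ≡ 92
91^16 ≡ 92^2 = 8464 ≡ 76
91^32 ≡ 76^2 = 5776 ≡ 184
91^64 ≡ 184^2 = 33856 ≡ 71
91^128 ≡ 71^2 = 5041 ≡ 148
131 = 128 + 2 + 1, so 91^131 ≡ 148·126·91 ≡ 29 (mod 233)
Right side y^r · r^s mod p:
116^2 = 13456 ≡ 175
116^4 ≡ 175^2 = 30625 ≡ 102
116^8 ≡ 102^2 = 10404 ≡ 152
116^16 ≡ 152^2 = 23104 ≡ 37
116^32 ≡ 37^2 = 1369 ≡ 204
116^64 ≡ 204^2 = 41616 ≡ 142
116^128 ≡ 142^2 = 20164 ≡ 126
215 = 128 + 64 + 16 + 4 + 2 + 1, so 116^215 ≡ 126·142·37·102·175·116 ≡ 107 (mod 233)
215^2 = 46225 ≡ 91
215^4 ≡ 91^2 = 8281 ≡ 126
215^8 ≡ 126^2 = 15876 ≡ 32
215^16 ≡ 32^2 = 1024 ≡ 92
30 = 16 + 8 + 4 + 2, so 215^30 ≡ 92·32·126·91 ≡ 29 (mod 233)
107·29 = 3103 ≡ 74 (mod 233)
29 ≠ 74, so verification fails.

no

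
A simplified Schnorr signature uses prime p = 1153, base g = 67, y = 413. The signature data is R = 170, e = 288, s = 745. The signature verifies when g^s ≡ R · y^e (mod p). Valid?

g^s mod p:
Squares mod 1153: 67^1≡67, 67^2≡1030, 67^4≡140, 67^8≡1152, 67^16≡1, 67^32≡1, 67^64≡1, 67^128≡1, 67^256≡1, 67^512≡1
745 = 512 + 128 + 64 + 32 + 8 + 1, so 67^745 ≡ 1·1·1·1·1152·67 ≡ 1086 (mod 1153)
R · y^e mod p:
Squares mod 1153: 413^1≡413, 413^2≡1078, 413^4≡1013, 413^8≡1152, 413^16≡1, 413^32≡1, 413^64≡1, 413^128≡1, 413^256≡1
288 = 256 + 32, so 413^288 ≡ 1·1 ≡ 1 (mod 1153)
170·1 = 170 ≡ 170 (mod 1153)
1086 ≠ 170; the check fails.

no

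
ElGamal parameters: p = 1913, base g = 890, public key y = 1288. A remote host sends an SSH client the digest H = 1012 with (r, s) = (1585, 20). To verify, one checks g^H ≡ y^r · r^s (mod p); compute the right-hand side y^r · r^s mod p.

1288^2 = 1658944 ≡ 373
1288^4 ≡ 373^2 = 139129 ≡ 1393
1288^8 ≡ 1393^2 = 1940449 ≡ 667
1288^16 ≡ 667^2 = 444889 ≡ 1073
1288^32 ≡ 1073^2 = 1151329 ≡ 1616
1288^64 ≡ 1616^2 = 2611456 ≡ 211
1288^128 ≡ 211^2 = 44521 ≡ 522
1288^256 ≡ 522^2 = 272484 ≡ 838
1288^512 ≡ 838^2 = 702244 ≡ 173
1288^1024 ≡ 173^2 = 29929 ≡ 1234
1585 = 1024 + 512 + 32 + 16 + 1, so 1288^1585 ≡ 1234·173·1616·1073·1288 ≡ 577 (mod 1913)
1585^2 = 2512225 ≡ 456
1585^4 ≡ 456^2 = 207936 ≡ 1332
1585^8 ≡ 1332^2 = 1774224 ≡ 873
1585^16 ≡ 873^2 = 762129 ≡ 755
20 = 16 + 4, so 1585^20 ≡ 755·1332 ≡ 1335 (mod 1913)
y^r · r^s ≡ 577·1335 = 770295 ≡ 1269 (mod 1913)

1269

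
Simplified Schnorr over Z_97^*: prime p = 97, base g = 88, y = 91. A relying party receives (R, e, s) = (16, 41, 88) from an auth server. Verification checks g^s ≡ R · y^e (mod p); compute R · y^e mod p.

35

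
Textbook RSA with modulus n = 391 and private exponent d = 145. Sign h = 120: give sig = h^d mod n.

205

Squares mod 391: h^1≡120, h^2≡324, h^4≡188, h^8≡154, h^16≡256, h^32≡239, h^64≡35, h^128≡52
145 = 128 + 16 + 1, so h^145 ≡ 52·256·120 ≡ 205 (mod 391)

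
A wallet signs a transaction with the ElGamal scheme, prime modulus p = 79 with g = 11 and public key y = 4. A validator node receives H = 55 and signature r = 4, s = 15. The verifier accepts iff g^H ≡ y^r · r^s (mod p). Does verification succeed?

Left side g^H mod p:
11^2 = 121 ≡ 42
11^4 ≡ 42^2 = 1764 ≡ 26
11^8 ≡ 26^2 = 676 ≡ 44
11^16 ≡ 44^2 = 1936 ≡ 40
11^32 ≡ 40^2 = 1600 ≡ 20
55 = 32 + 16 + 4 + 2 + 1, so 11^55 ≡ 20·40·26·42·11 ≡ 40 (mod 79)
Right side y^r · r^s mod p:
4^2 = 16
4^4 ≡ 16^2 = 256 ≡ 19
4^2 = 16
4^4 ≡ 16^2 = 256 ≡ 19
4^8 ≡ 19^2 = 361 ≡ 45
15 = 8 + 4 + 2 + 1, so 4^15 ≡ 45·19·16·4 ≡ 52 (mod 79)
19·52 = 988 ≡ 40 (mod 79)
40 ≡ 40 (mod 79), so the signature is genuine.

passes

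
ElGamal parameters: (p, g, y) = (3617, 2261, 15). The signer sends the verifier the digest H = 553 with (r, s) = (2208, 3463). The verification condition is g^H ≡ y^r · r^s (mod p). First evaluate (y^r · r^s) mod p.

1277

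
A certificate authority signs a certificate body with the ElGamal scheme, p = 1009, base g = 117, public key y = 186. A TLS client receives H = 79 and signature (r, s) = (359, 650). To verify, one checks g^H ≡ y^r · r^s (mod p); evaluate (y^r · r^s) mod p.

186^359 mod 1009 = 638
359^650 mod 1009 = 719
y^r · r^s ≡ 638·719 = 458722 ≡ 636 (mod 1009)

636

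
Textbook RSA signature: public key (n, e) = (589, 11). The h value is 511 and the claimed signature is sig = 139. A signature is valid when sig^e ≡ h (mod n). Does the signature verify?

verifies

Squares mod 589: sig^1≡139, sig^2≡473, sig^4≡498, sig^8≡35
11 = 8 + 2 + 1, so sig^11 ≡ 35·473·139 ≡ 511 (mod 589)
511 = h, so the signature checks out.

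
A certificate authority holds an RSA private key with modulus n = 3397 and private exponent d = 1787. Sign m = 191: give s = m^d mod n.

1832

m^2 ≡ 191^2 = 36481 ≡ 2511
m^4 ≡ 2511^2 = 6305121 ≡ 289
m^8 ≡ 289^2 = 83521 ≡ 1993
m^16 ≡ 1993^2 = 3972049 ≡ 956
m^32 ≡ 956^2 = 913936 ≡ 143
m^64 ≡ 143^2 = 20449 ≡ 67
m^128 ≡ 67^2 = 4489 ≡ 1092
m^256 ≡ 1092^2 = 1192464 ≡ 117
m^512 ≡ 117^2 = 13689 ≡ 101
m^1024 ≡ 101^2 = 10201 ≡ 10
1787 = 1024 + 512 + 128 + 64 + 32 + 16 + 8 + 2 + 1, so m^1787 ≡ 10·101·1092·67·143·956·1993·2511·191 ≡ 1832 (mod 3397)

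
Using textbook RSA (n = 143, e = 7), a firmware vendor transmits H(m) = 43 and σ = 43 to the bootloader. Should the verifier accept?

σ^2 ≡ 43^2 = 1849 ≡ 133
σ^4 ≡ 133^2 = 17689 ≡ 100
7 = 4 + 2 + 1, so σ^7 ≡ 100·133·43 ≡ 43 (mod 143)
Since 43 equals the digest 43, verification succeeds.

accept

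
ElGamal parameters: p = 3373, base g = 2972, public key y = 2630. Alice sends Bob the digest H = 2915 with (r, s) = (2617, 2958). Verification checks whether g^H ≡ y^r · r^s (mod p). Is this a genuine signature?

genuine

Left side g^H mod p:
2972^2 = 8832784 ≡ 2270
2972^4 ≡ 2270^2 = 5152900 ≡ 2329
2972^8 ≡ 2329^2 = 5424241 ≡ 457
2972^16 ≡ 457^2 = 208849 ≡ 3096
2972^32 ≡ 3096^2 = 9585216 ≡ 2523
2972^64 ≡ 2523^2 = 6365529 ≡ 678
2972^128 ≡ 678^2 = 459684 ≡ 956
2972^256 ≡ 956^2 = 913936 ≡ 3226
2972^512 ≡ 3226^2 = 10407076 ≡ 1371
2972^1024 ≡ 1371^2 = 1879641 ≡ 880
2972^2048 ≡ 880^2 = 774400 ≡ 1983
2915 = 2048 + 512 + 256 + 64 + 32 + 2 + 1, so 2972^2915 ≡ 1983·1371·3226·678·2523·2270·2972 ≡ 2238 (mod 3373)
Right side y^r · r^s mod p:
2630^2 = 6916900 ≡ 2250
2630^4 ≡ 2250^2 = 5062500 ≡ 3000
2630^8 ≡ 3000^2 = 9000000 ≡ 836
2630^16 ≡ 836^2 = 698896 ≡ 685
2630^32 ≡ 685^2 = 469225 ≡ 378
2630^64 ≡ 378^2 = 142884 ≡ 1218
2630^128 ≡ 1218^2 = 1483524 ≡ 2777
2630^256 ≡ 2777^2 = 7711729 ≡ 1051
2630^512 ≡ 1051^2 = 1104601 ≡ 1630
2630^1024 ≡ 1630^2 = 2656900 ≡ 2349
2630^2048 ≡ 2349^2 = 5517801 ≡ 2946
2617 = 2048 + 512 + 32 + 16 + 8 + 1, so 2630^2617 ≡ 2946·1630·378·685·836·2630 ≡ 28 (mod 3373)
2617^2 = 6848689 ≡ 1499
2617^4 ≡ 1499^2 = 2247001 ≡ 583
2617^8 ≡ 583^2 = 339889 ≡ 2589
2617^16 ≡ 2589^2 = 6702921 ≡ 770
2617^32 ≡ 770^2 = 592900 ≡ 2625
2617^64 ≡ 2625^2 = 6890625 ≡ 2959
2617^128 ≡ 2959^2 = 8755681 ≡ 2746
2617^256 ≡ 2746^2 = 7540516 ≡ 1861
2617^512 ≡ 1861^2 = 3463321 ≡ 2623
2617^1024 ≡ 2623^2 = 6880129 ≡ 2582
2617^2048 ≡ 2582^2 = 6666724 ≡ 1676
2958 = 2048 + 512 + 256 + 128 + 8 + 4 + 2, so 2617^2958 ≡ 1676·2623·1861·2746·2589·583·1499 ≡ 3212 (mod 3373)
28·3212 = 89936 ≡ 2238 (mod 3373)
2238 ≡ 2238 (mod 3373), so the signature is genuine.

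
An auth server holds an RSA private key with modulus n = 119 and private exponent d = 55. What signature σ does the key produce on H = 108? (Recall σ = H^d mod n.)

Squares mod 119: H^1≡108, H^2≡2, H^4≡4, H^8≡16, H^16≡18, H^32≡86
55 = 32 + 16 + 4 + 2 + 1, so H^55 ≡ 86·18·4·2·108 ≡ 31 (mod 119)

31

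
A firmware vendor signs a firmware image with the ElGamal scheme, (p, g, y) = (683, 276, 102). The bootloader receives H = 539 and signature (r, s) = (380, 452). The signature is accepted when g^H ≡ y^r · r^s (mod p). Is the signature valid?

invalid

Left side g^H mod p:
276^2 = 76176 ≡ 363
276^4 ≡ 363^2 = 131769 ≡ 633
276^8 ≡ 633^2 = 400689 ≡ 451
276^16 ≡ 451^2 = 203401 ≡ 550
276^32 ≡ 550^2 = 302500 ≡ 614
276^64 ≡ 614^2 = 376996 ≡ 663
276^128 ≡ 663^2 = 439569 ≡ 400
276^256 ≡ 400^2 = 160000 ≡ 178
276^512 ≡ 178^2 = 31684 ≡ 266
539 = 512 + 16 + 8 + 2 + 1, so 276^539 ≡ 266·550·451·363·276 ≡ 336 (mod 683)
Right side y^r · r^s mod p:
102^2 = 10404 ≡ 159
102^4 ≡ 159^2 = 25281 ≡ 10
102^8 ≡ 10^2 = 100
102^16 ≡ 100^2 = 10000 ≡ 438
102^32 ≡ 438^2 = 191844 ≡ 604
102^64 ≡ 604^2 = 364816 ≡ 94
102^128 ≡ 94^2 = 8836 ≡ 640
102^256 ≡ 640^2 = 409600 ≡ 483
380 = 256 + 64 + 32 + 16 + 8 + 4, so 102^380 ≡ 483·94·604·438·100·10 ≡ 177 (mod 683)
380^2 = 144400 ≡ 287
380^4 ≡ 287^2 = 82369 ≡ 409
380^8 ≡ 409^2 = 167281 ≡ 629
380^16 ≡ 629^2 = 395641 ≡ 184
380^32 ≡ 184^2 = 33856 ≡ 389
380^64 ≡ 389^2 = 151321 ≡ 378
380^128 ≡ 378^2 = 142884 ≡ 137
380^256 ≡ 137^2 = 18769 ≡ 328
452 = 256 + 128 + 64 + 4, so 380^452 ≡ 328·137·378·409 ≡ 185 (mod 683)
177·185 = 32745 ≡ 644 (mod 683)
336 ≠ 644, so verification fails.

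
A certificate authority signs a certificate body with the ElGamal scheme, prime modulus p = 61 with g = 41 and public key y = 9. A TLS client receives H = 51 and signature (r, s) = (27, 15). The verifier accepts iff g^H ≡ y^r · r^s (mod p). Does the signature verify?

Left side g^H mod p:
41^2 = 1681 ≡ 34
41^4 ≡ 34^2 = 1156 ≡ 58
41^8 ≡ 58^2 = 3364 ≡ 9
41^16 ≡ 9^2 = 81 ≡ 20
41^32 ≡ 20^2 = 400 ≡ 34
51 = 32 + 16 + 2 + 1, so 41^51 ≡ 34·20·34·41 ≡ 41 (mod 61)
Right side y^r · r^s mod p:
9^2 = 81 ≡ 20
9^4 ≡ 20^2 = 400 ≡ 34
9^8 ≡ 34^2 = 1156 ≡ 58
9^16 ≡ 58^2 = 3364 ≡ 9
27 = 16 + 8 + 2 + 1, so 9^27 ≡ 9·58·20·9 ≡ 20 (mod 61)
27^2 = 729 ≡ 58
27^4 ≡ 58^2 = 3364 ≡ 9
27^8 ≡ 9^2 = 81 ≡ 20
15 = 8 + 4 + 2 + 1, so 27^15 ≡ 20·9·58·27 ≡ 60 (mod 61)
20·60 = 1200 ≡ 41 (mod 61)
41 ≡ 41 (mod 61), so the signature is genuine.

verifies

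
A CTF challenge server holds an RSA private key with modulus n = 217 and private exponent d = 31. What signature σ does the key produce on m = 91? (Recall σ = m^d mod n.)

m^2 ≡ 91^2 = 8281 ≡ 35
m^4 ≡ 35^2 = 1225 ≡ 140
m^8 ≡ 140^2 = 19600 ≡ 70
m^16 ≡ 70^2 = 4900 ≡ 126
31 = 16 + 8 + 4 + 2 + 1, so m^31 ≡ 126·70·140·35·91 ≡ 91 (mod 217)

91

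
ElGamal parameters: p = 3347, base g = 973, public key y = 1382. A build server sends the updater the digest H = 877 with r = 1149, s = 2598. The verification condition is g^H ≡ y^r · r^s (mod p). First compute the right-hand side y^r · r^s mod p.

2873

Squares mod 3347: 1382^1≡1382, 1382^2≡2134, 1382^4≡2036, 1382^8≡1710, 1382^16≡2169, 1382^32≡2026, 1382^64≡1254, 1382^128≡2773, 1382^256≡1470, 1382^512≡2085, 1382^1024≡2819
1149 = 1024 + 64 + 32 + 16 + 8 + 4 + 1, so 1382^1149 ≡ 2819·1254·2026·2169·1710·2036·1382 ≡ 310 (mod 3347)
Squares mod 3347: 1149^1≡1149, 1149^2≡1483, 1149^4≡310, 1149^8≡2384, 1149^16≡250, 1149^32≡2254, 1149^64≡3117, 1149^128≡2695, 1149^256≡35, 1149^512≡1225, 1149^1024≡1169, 1149^2048≡985
2598 = 2048 + 512 + 32 + 4 + 2, so 1149^2598 ≡ 985·1225·2254·310·1483 ≡ 236 (mod 3347)
y^r · r^s ≡ 310·236 = 73160 ≡ 2873 (mod 3347)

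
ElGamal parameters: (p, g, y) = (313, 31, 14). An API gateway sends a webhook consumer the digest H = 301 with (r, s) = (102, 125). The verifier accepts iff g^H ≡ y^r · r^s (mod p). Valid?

no

Left side g^H mod p:
31^2 = 961 ≡ 22
31^4 ≡ 22^2 = 484 ≡ 171
31^8 ≡ 171^2 = 29241 ≡ 132
31^16 ≡ 132^2 = 17424 ≡ 209
31^32 ≡ 209^2 = 43681 ≡ 174
31^64 ≡ 174^2 = 30276 ≡ 228
31^128 ≡ 228^2 = 51984 ≡ 26
31^256 ≡ 26^2 = 676 ≡ 50
301 = 256 + 32 + 8 + 4 + 1, so 31^301 ≡ 50·174·132·171·31 ≡ 253 (mod 313)
Right side y^r · r^s mod p:
14^2 = 196
14^4 ≡ 196^2 = 38416 ≡ 230
14^8 ≡ 230^2 = 52900 ≡ 3
14^16 ≡ 3^2 = 9
14^32 ≡ 9^2 = 81
14^64 ≡ 81^2 = 6561 ≡ 301
102 = 64 + 32 + 4 + 2, so 14^102 ≡ 301·81·230·196 ≡ 49 (mod 313)
102^2 = 10404 ≡ 75
102^4 ≡ 75^2 = 5625 ≡ 304
102^8 ≡ 304^2 = 92416 ≡ 81
102^16 ≡ 81^2 = 6561 ≡ 301
102^32 ≡ 301^2 = 90601 ≡ 144
102^64 ≡ 144^2 = 20736 ≡ 78
125 = 64 + 32 + 16 + 8 + 4 + 1, so 102^125 ≡ 78·144·301·81·304·102 ≡ 221 (mod 313)
49·221 = 10829 ≡ 187 (mod 313)
253 ≠ 187, so verification fails.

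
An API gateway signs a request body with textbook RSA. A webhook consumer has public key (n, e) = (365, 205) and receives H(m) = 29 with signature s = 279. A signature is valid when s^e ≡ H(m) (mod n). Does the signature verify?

verifies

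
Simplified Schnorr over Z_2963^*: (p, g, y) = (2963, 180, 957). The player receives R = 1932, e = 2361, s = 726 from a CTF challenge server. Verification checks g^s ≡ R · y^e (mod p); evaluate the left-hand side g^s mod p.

334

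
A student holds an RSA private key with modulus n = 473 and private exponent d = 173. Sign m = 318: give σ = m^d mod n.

384

Squares mod 473: m^1≡318, m^2≡375, m^4≡144, m^8≡397, m^16≡100, m^32≡67, m^64≡232, m^128≡375
173 = 128 + 32 + 8 + 4 + 1, so m^173 ≡ 375·67·397·144·318 ≡ 384 (mod 473)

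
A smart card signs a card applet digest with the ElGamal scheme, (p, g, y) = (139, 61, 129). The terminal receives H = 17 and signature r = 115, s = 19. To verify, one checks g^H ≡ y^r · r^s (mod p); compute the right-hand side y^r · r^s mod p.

22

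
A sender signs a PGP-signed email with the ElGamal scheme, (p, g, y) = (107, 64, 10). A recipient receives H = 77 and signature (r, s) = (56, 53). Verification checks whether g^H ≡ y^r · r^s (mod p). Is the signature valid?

Left side g^H mod p:
64^2 = 4096 ≡ 30
64^4 ≡ 30^2 = 900 ≡ 44
64^8 ≡ 44^2 = 1936 ≡ 10
64^16 ≡ 10^2 = 100
64^32 ≡ 100^2 = 10000 ≡ 49
64^64 ≡ 49^2 = 2401 ≡ 47
77 = 64 + 8 + 4 + 1, so 64^77 ≡ 47·10·44·64 ≡ 37 (mod 107)
Right side y^r · r^s mod p:
10^2 = 100
10^4 ≡ 100^2 = 10000 ≡ 49
10^8 ≡ 49^2 = 2401 ≡ 47
10^16 ≡ 47^2 = 2209 ≡ 69
10^32 ≡ 69^2 = 4761 ≡ 53
56 = 32 + 16 + 8, so 10^56 ≡ 53·69·47 ≡ 37 (mod 107)
56^2 = 3136 ≡ 33
56^4 ≡ 33^2 = 1089 ≡ 19
56^8 ≡ 19^2 = 361 ≡ 40
56^16 ≡ 40^2 = 1600 ≡ 102
56^32 ≡ 102^2 = 10404 ≡ 25
53 = 32 + 16 + 4 + 1, so 56^53 ≡ 25·102·19·56 ≡ 1 (mod 107)
37·1 = 37 ≡ 37 (mod 107)
37 ≡ 37 (mod 107), so the signature is genuine.

valid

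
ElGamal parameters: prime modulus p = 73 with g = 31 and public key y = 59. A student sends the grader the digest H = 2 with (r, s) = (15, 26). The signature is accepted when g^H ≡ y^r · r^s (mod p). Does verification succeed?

fails

Left side g^H mod p:
Squares mod 73: 31^1≡31, 31^2≡12
31^2 ≡ 12 (mod 73)
Right side y^r · r^s mod p:
Squares mod 73: 59^1≡59, 59^2≡50, 59^4≡18, 59^8≡32
15 = 8 + 4 + 2 + 1, so 59^15 ≡ 32·18·50·59 ≡ 52 (mod 73)
Squares mod 73: 15^1≡15, 15^2≡6, 15^4≡36, 15^8≡55, 15^16≡32
26 = 16 + 8 + 2, so 15^26 ≡ 32·55·6 ≡ 48 (mod 73)
52·48 = 2496 ≡ 14 (mod 73)
12 ≠ 14, so verification fails.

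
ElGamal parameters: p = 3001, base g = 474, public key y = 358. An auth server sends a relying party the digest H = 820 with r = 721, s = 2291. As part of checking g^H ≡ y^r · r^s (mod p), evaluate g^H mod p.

2617

474^2 = 224676 ≡ 2602
474^4 ≡ 2602^2 = 6770404 ≡ 148
474^8 ≡ 148^2 = 21904 ≡ 897
474^16 ≡ 897^2 = 804609 ≡ 341
474^32 ≡ 341^2 = 116281 ≡ 2243
474^64 ≡ 2243^2 = 5031049 ≡ 1373
474^128 ≡ 1373^2 = 1885129 ≡ 501
474^256 ≡ 501^2 = 251001 ≡ 1918
474^512 ≡ 1918^2 = 3678724 ≡ 2499
820 = 512 + 256 + 32 + 16 + 4, so 474^820 ≡ 2499·1918·2243·341·148 ≡ 2617 (mod 3001)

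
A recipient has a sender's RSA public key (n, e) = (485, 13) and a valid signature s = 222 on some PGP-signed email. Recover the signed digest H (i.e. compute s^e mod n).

s^2 ≡ 222^2 = 49284 ≡ 299
s^4 ≡ 299^2 = 89401 ≡ 161
s^8 ≡ 161^2 = 25921 ≡ 216
13 = 8 + 4 + 1, so s^13 ≡ 216·161·222 ≡ 42 (mod 485)

42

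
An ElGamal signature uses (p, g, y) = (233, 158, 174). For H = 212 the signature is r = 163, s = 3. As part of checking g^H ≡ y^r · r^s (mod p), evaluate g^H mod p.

170

Squares mod 233: 158^1≡158, 158^2≡33, 158^4≡157, 158^8≡184, 158^16≡71, 158^32≡148, 158^64≡2, 158^128≡4
212 = 128 + 64 + 16 + 4, so 158^212 ≡ 4·2·71·157 ≡ 170 (mod 233)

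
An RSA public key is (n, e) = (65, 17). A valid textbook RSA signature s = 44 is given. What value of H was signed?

44

s^2 ≡ 44^2 = 1936 ≡ 51
s^4 ≡ 51^2 = 2601 ≡ 1
s^8 ≡ 1^2 = 1
s^16 ≡ 1^2 = 1
17 = 16 + 1, so s^17 ≡ 1·44 ≡ 44 (mod 65)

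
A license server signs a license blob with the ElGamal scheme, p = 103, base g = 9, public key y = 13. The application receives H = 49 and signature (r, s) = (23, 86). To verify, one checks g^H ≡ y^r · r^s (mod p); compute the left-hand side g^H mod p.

Squares mod 103: 9^1≡9, 9^2≡81, 9^4≡72, 9^8≡34, 9^16≡23, 9^32≡14
49 = 32 + 16 + 1, so 9^49 ≡ 14·23·9 ≡ 14 (mod 103)

14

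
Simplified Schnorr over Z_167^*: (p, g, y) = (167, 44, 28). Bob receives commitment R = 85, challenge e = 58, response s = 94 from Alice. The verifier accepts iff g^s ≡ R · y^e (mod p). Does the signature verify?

does not verify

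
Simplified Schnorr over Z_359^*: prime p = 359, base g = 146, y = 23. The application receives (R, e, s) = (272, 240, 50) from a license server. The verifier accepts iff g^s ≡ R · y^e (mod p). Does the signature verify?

does not verify

g^s mod p:
146^2 = 21316 ≡ 135
146^4 ≡ 135^2 = 18225 ≡ 275
146^8 ≡ 275^2 = 75625 ≡ 235
146^16 ≡ 235^2 = 55225 ≡ 298
146^32 ≡ 298^2 = 88804 ≡ 131
50 = 32 + 16 + 2, so 146^50 ≡ 131·298·135 ≡ 10 (mod 359)
R · y^e mod p:
23^2 = 529 ≡ 170
23^4 ≡ 170^2 = 28900 ≡ 180
23^8 ≡ 180^2 = 32400 ≡ 90
23^16 ≡ 90^2 = 8100 ≡ 202
23^32 ≡ 202^2 = 40804 ≡ 237
23^64 ≡ 237^2 = 56169 ≡ 165
23^128 ≡ 165^2 = 27225 ≡ 300
240 = 128 + 64 + 32 + 16, so 23^240 ≡ 300·165·237·202 ≡ 51 (mod 359)
272·51 = 13872 ≡ 230 (mod 359)
10 ≠ 230; the check fails.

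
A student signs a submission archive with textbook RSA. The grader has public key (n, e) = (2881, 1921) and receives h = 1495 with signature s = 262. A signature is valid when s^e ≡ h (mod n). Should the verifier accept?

s^1921 mod 2881 = 1397
s^1921 mod 2881 = 1397, but h = 1495.

reject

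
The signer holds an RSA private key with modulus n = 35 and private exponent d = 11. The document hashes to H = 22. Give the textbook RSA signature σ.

8

Squares mod 35: H^1≡22, H^2≡29, H^4≡1, H^8≡1
11 = 8 + 2 + 1, so H^11 ≡ 1·29·22 ≡ 8 (mod 35)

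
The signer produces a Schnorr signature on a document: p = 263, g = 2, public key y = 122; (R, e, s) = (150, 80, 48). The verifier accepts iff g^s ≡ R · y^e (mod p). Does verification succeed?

g^s mod p:
2^2 = 4
2^4 ≡ 4^2 = 16
2^8 ≡ 16^2 = 256
2^16 ≡ 256^2 = 65536 ≡ 49
2^32 ≡ 49^2 = 2401 ≡ 34
48 = 32 + 16, so 2^48 ≡ 34·49 ≡ 88 (mod 263)
R · y^e mod p:
122^2 = 14884 ≡ 156
122^4 ≡ 156^2 = 24336 ≡ 140
122^8 ≡ 140^2 = 19600 ≡ 138
122^16 ≡ 138^2 = 19044 ≡ 108
122^32 ≡ 108^2 = 11664 ≡ 92
122^64 ≡ 92^2 = 8464 ≡ 48
80 = 64 + 16, so 122^80 ≡ 48·108 ≡ 187 (mod 263)
150·187 = 28050 ≡ 172 (mod 263)
88 ≠ 172; the check fails.

fails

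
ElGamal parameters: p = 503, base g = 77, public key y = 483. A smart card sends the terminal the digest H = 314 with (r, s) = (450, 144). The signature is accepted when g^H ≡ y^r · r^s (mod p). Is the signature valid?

valid

Left side g^H mod p:
77^314 mod 503 = 155
Right side y^r · r^s mod p:
483^450 mod 503 = 324
450^144 mod 503 = 297
324·297 = 96228 ≡ 155 (mod 503)
155 ≡ 155 (mod 503), so the signature is genuine.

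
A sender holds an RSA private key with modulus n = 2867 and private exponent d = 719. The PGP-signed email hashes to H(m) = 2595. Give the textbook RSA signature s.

2416

(H(m))^2 ≡ 2595^2 = 6734025 ≡ 2309
(H(m))^4 ≡ 2309^2 = 5331481 ≡ 1728
(H(m))^8 ≡ 1728^2 = 2985984 ≡ 1437
(H(m))^16 ≡ 1437^2 = 2064969 ≡ 729
(H(m))^32 ≡ 729^2 = 531441 ≡ 1046
(H(m))^64 ≡ 1046^2 = 1094116 ≡ 1789
(H(m))^128 ≡ 1789^2 = 3200521 ≡ 949
(H(m))^256 ≡ 949^2 = 900601 ≡ 363
(H(m))^512 ≡ 363^2 = 131769 ≡ 2754
719 = 512 + 128 + 64 + 8 + 4 + 2 + 1, so (H(m))^719 ≡ 2754·949·1789·1437·1728·2309·2595 ≡ 2416 (mod 2867)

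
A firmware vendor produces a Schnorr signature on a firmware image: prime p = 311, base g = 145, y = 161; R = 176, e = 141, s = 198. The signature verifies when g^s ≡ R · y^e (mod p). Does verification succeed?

passes

g^s mod p:
145^2 = 21025 ≡ 188
145^4 ≡ 188^2 = 35344 ≡ 201
145^8 ≡ 201^2 = 40401 ≡ 282
145^16 ≡ 282^2 = 79524 ≡ 219
145^32 ≡ 219^2 = 47961 ≡ 67
145^64 ≡ 67^2 = 4489 ≡ 135
145^128 ≡ 135^2 = 18225 ≡ 187
198 = 128 + 64 + 4 + 2, so 145^198 ≡ 187·135·201·188 ≡ 81 (mod 311)
R · y^e mod p:
161^2 = 25921 ≡ 108
161^4 ≡ 108^2 = 11664 ≡ 157
161^8 ≡ 157^2 = 24649 ≡ 80
161^16 ≡ 80^2 = 6400 ≡ 180
161^32 ≡ 180^2 = 32400 ≡ 56
161^64 ≡ 56^2 = 3136 ≡ 26
161^128 ≡ 26^2 = 676 ≡ 54
141 = 128 + 8 + 4 + 1, so 161^141 ≡ 54·80·157·161 ≡ 186 (mod 311)
176·186 = 32736 ≡ 81 (mod 311)
81 ≡ 81 (mod 311); signature holds.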